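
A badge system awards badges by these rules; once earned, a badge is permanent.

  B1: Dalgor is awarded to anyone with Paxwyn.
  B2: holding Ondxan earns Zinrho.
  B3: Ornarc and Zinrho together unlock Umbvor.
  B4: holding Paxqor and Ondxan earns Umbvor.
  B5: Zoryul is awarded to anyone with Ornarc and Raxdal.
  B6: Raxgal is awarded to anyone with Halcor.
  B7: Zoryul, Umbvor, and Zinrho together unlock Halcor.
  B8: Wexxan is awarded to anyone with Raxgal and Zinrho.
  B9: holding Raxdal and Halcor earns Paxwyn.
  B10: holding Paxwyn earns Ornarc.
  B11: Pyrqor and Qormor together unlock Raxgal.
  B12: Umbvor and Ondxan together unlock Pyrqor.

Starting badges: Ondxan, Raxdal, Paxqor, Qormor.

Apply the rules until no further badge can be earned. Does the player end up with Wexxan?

With Ondxan, Zinrho is earned (B2).
With Paxqor and Ondxan, Umbvor is earned (B4).
With Umbvor and Ondxan, Pyrqor is earned (B12).
With Pyrqor and Qormor, Raxgal is earned (B11).
With Raxgal and Zinrho, Wexxan is earned (B8).

Yes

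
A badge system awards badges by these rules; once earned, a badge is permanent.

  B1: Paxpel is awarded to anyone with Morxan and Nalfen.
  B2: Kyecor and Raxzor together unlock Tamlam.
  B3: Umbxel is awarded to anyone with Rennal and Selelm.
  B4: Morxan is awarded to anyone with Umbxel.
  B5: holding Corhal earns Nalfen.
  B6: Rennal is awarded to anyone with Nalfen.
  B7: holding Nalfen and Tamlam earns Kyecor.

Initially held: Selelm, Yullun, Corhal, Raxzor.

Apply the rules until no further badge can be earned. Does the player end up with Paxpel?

Yes

With Corhal, Nalfen is earned (B5).
With Nalfen, Rennal is earned (B6).
With Rennal and Selelm, Umbxel is earned (B3).
With Umbxel, Morxan is earned (B4).
With Morxan and Nalfen, Paxpel is earned (B1).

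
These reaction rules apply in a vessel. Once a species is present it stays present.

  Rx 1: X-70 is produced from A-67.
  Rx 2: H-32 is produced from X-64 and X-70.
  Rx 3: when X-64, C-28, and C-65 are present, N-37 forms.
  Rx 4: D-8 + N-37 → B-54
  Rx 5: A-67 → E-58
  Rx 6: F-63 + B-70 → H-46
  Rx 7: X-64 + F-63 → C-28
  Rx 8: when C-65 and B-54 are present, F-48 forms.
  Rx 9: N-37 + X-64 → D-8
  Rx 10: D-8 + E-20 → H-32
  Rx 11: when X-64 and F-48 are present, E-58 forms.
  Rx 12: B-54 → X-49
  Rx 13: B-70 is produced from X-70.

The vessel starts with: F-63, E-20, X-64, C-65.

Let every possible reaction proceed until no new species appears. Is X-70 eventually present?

X-70 would need A-67 (Rx 1), but A-67 never forms.

No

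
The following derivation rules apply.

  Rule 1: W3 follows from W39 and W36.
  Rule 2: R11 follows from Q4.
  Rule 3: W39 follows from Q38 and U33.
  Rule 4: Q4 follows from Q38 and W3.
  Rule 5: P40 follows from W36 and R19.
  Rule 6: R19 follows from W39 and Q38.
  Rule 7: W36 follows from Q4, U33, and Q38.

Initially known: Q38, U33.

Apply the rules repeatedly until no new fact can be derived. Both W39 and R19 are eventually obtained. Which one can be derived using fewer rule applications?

W39

W39: Q38 and U33 hold, so W39 follows (Rule 3). [1 rule application]
R19: From Q38 and U33, Rule 3 gives W39. W39 and Q38 hold, so R19 follows (Rule 6). [2 rule applications]
W39 needs fewer.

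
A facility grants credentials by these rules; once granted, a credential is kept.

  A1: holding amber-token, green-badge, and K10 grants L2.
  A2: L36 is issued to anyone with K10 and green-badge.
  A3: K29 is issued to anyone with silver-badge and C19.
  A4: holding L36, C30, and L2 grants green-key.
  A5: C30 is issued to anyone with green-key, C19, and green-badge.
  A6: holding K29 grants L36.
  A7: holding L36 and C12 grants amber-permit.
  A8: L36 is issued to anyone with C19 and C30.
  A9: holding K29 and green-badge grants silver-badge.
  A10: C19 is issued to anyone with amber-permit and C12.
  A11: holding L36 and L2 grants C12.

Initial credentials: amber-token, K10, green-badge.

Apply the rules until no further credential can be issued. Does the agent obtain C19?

Yes

Holding amber-token, green-badge, and K10 grants L2 (A1).
Holding K10 and green-badge grants L36 (A2).
Holding L36 and L2 grants C12 (A11).
Holding L36 and C12 grants amber-permit (A7).
Holding amber-permit and C12 grants C19 (A10).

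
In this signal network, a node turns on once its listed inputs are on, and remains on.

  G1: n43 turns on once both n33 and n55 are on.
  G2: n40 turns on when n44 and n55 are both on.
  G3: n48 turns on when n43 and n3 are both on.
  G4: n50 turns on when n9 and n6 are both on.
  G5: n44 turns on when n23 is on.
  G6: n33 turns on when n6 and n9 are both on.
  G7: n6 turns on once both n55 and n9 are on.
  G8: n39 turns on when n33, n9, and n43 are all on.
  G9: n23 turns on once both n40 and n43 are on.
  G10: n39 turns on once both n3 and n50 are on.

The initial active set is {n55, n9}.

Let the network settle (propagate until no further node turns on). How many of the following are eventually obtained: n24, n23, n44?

0

No rule produces n24, and it is not given.
n23 would need n40 and n43 (G9), but n40 never turns on.
n44 would need n23 (G5), but n23 never turns on.
None of the 3 are reached.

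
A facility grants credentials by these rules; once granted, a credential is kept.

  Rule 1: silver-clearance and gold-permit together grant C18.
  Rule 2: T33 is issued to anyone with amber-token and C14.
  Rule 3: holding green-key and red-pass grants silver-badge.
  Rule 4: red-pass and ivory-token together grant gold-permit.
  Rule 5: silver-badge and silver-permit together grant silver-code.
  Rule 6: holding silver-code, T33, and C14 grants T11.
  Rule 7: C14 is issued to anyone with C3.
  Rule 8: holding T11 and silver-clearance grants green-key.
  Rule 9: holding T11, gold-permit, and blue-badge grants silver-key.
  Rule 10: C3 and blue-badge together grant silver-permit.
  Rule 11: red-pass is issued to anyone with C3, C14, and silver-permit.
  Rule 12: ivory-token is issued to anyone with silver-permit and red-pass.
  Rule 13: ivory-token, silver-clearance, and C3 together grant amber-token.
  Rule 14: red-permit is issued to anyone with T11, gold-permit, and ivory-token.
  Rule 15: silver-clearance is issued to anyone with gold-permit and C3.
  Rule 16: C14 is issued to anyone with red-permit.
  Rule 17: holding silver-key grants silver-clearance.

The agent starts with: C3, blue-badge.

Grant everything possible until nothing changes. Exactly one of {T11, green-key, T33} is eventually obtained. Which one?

T33

Holding C3 and blue-badge grants silver-permit (Rule 10).
Holding C3 grants C14 (Rule 7).
Holding C3, C14, and silver-permit grants red-pass (Rule 11).
Holding silver-permit and red-pass grants ivory-token (Rule 12).
Holding red-pass and ivory-token grants gold-permit (Rule 4).
Holding gold-permit and C3 grants silver-clearance (Rule 15).
Holding ivory-token, silver-clearance, and C3 grants amber-token (Rule 13).
Holding amber-token and C14 grants T33 (Rule 2).
T11 would need silver-code, T33, and C14 (Rule 6), but silver-code is never granted. green-key would need T11 and silver-clearance (Rule 8), but T11 is never granted.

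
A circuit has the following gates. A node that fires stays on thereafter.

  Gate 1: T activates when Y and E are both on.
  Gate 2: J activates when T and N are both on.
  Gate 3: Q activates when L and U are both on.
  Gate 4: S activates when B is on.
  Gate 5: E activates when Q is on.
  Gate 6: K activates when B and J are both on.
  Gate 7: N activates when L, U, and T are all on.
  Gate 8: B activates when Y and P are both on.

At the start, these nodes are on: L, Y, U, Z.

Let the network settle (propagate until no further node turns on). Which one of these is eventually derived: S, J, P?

J

Gate 3: L and U on → Q on.
Q is on, so E activates (Gate 5).
Gate 1: Y and E on → T on.
Gate 7: L, U, and T on → N on.
T and N are on, so J activates (Gate 2).
S would need B (Gate 4), but B never turns on. No rule produces P, and it is not given.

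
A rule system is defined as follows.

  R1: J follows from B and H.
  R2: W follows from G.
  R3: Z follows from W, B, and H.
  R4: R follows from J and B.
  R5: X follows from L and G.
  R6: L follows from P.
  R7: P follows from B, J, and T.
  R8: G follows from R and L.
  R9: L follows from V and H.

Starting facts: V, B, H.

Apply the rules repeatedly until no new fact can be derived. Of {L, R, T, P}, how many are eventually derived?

2

From B and H, R1 gives J.
From V and H, R9 gives L.
From J and B, R4 gives R.
L: reached.
R: reached.
No rule produces T, and it is not given.
P would need B, J, and T (R7), but T is never established.
Reached: L and R — 2 of the 4.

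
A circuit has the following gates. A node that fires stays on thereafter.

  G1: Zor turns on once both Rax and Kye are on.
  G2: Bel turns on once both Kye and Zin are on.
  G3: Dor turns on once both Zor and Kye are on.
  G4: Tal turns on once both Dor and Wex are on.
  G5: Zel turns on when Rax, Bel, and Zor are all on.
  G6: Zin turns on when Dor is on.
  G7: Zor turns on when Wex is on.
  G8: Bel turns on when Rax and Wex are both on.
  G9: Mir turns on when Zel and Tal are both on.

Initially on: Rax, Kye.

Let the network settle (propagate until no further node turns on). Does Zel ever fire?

Yes

Rax and Kye are on, so Zor turns on (G1).
G3: Zor and Kye on → Dor on.
Dor is on, so Zin turns on (G6).
G2: Kye and Zin on → Bel on.
Rax, Bel, and Zor are on, so Zel turns on (G5).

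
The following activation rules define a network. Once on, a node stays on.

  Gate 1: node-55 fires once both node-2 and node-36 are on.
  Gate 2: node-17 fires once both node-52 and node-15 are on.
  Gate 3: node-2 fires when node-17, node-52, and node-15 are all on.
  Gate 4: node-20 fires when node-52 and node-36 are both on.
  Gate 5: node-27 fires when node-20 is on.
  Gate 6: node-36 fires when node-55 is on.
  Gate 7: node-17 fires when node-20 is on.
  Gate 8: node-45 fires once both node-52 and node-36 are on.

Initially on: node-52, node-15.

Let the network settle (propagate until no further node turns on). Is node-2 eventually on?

Gate 2: node-52 and node-15 on → node-17 on.
Gate 3: node-17, node-52, and node-15 on → node-2 on.

Yes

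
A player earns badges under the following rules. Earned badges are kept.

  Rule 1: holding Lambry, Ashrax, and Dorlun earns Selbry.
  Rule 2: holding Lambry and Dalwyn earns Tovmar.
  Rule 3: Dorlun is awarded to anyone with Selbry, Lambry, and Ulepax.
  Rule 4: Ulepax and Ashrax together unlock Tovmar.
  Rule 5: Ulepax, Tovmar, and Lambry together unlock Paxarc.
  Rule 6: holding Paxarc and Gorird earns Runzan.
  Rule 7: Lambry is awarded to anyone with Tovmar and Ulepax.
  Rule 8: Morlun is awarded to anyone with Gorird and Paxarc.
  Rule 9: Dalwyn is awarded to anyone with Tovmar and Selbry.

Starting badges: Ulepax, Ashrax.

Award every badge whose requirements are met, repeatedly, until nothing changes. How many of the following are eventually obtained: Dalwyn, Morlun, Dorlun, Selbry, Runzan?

0

Dalwyn would need Tovmar and Selbry (Rule 9), but Selbry is never earned.
Morlun would need Gorird and Paxarc (Rule 8), but Gorird is never earned.
Dorlun would need Selbry, Lambry, and Ulepax (Rule 3), but Selbry is never earned.
Selbry would need Lambry, Ashrax, and Dorlun (Rule 1), but Dorlun is never earned.
Runzan would need Paxarc and Gorird (Rule 6), but Gorird is never earned.
None of the 5 are reached.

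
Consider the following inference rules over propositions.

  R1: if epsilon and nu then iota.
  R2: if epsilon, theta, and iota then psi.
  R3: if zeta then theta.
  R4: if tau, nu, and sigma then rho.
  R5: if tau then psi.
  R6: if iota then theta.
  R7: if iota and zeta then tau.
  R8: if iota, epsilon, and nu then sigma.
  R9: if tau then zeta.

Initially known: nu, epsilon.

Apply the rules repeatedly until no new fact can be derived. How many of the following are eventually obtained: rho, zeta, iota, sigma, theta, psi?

4

epsilon and nu hold, so iota follows (R1).
From iota, epsilon, and nu, R8 gives sigma.
iota holds, so theta follows (R6).
epsilon, theta, and iota hold, so psi follows (R2).
rho would need tau, nu, and sigma (R4), but tau is never established.
zeta would need tau (R9), but tau is never established.
iota: reached.
sigma: reached.
theta: reached.
psi: reached.
Reached: iota, sigma, theta, and psi — 4 of the 6.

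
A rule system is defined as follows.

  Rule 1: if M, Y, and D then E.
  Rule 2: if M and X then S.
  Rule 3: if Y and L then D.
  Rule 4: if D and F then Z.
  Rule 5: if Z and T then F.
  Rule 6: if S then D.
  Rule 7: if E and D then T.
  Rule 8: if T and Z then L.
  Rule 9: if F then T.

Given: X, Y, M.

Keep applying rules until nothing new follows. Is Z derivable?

Z would need D and F (Rule 4), but F is never established.

No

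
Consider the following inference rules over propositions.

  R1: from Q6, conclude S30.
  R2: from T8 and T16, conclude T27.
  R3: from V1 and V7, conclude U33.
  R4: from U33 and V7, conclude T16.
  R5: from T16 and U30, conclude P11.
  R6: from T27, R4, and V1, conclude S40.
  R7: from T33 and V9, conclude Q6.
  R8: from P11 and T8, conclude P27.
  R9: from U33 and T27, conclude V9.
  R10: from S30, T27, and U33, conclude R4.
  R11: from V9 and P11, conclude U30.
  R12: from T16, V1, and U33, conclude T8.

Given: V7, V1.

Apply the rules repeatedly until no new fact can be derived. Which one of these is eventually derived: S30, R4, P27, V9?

V9

V1 and V7 hold, so U33 follows (R3).
U33 and V7 hold, so T16 follows (R4).
T16, V1, and U33 hold, so T8 follows (R12).
From T8 and T16, R2 gives T27.
From U33 and T27, R9 gives V9.
S30 would need Q6 (R1), but Q6 is never established. P27 would need P11 and T8 (R8), but P11 is never established. R4 would need S30, T27, and U33 (R10), but S30 is never established.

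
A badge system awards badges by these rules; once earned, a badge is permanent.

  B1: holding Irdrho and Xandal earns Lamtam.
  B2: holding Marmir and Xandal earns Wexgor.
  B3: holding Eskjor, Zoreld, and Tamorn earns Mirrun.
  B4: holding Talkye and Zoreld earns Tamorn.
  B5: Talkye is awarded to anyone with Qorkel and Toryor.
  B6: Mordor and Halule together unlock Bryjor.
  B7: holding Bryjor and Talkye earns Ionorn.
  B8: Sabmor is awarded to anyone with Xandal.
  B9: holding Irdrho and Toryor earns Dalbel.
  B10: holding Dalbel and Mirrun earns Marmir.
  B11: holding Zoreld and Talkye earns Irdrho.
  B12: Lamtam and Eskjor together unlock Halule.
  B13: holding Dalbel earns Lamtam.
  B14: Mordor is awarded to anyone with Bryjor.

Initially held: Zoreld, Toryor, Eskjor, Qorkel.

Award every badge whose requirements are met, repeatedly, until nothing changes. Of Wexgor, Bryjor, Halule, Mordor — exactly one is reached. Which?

Halule

With Qorkel and Toryor, Talkye is earned (B5).
With Zoreld and Talkye, Irdrho is earned (B11).
With Irdrho and Toryor, Dalbel is earned (B9).
With Dalbel, Lamtam is earned (B13).
With Lamtam and Eskjor, Halule is earned (B12).
Wexgor would need Marmir and Xandal (B2), but Xandal is never earned. Mordor would need Bryjor (B14), but Bryjor is never earned. Bryjor would need Mordor and Halule (B6), but Mordor is never earned.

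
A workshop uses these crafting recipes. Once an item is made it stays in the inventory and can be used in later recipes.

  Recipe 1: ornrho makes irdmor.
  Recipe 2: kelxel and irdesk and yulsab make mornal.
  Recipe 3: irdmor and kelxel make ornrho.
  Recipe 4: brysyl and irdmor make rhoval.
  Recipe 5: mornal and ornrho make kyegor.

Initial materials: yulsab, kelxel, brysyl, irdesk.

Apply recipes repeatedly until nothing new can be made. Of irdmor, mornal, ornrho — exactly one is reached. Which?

mornal

kelxel and irdesk and yulsab → mornal (Recipe 2).
irdmor would need ornrho (Recipe 1), but ornrho is never obtained. ornrho would need irdmor and kelxel (Recipe 3), but irdmor is never obtained.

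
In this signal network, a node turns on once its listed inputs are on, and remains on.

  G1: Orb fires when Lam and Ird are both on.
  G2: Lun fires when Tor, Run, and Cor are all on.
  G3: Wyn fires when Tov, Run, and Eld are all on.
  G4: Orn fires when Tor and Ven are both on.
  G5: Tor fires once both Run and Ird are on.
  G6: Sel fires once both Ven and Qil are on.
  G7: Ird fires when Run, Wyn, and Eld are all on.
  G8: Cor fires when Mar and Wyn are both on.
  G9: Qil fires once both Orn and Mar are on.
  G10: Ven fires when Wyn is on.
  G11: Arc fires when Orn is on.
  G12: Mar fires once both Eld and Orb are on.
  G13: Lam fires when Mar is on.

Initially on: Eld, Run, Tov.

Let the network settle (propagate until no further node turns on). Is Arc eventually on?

Yes

G3: Tov, Run, and Eld on → Wyn on.
Run, Wyn, and Eld are on, so Ird fires (G7).
Wyn is on, so Ven fires (G10).
G5: Run and Ird on → Tor on.
G4: Tor and Ven on → Orn on.
G11: Orn on → Arc on.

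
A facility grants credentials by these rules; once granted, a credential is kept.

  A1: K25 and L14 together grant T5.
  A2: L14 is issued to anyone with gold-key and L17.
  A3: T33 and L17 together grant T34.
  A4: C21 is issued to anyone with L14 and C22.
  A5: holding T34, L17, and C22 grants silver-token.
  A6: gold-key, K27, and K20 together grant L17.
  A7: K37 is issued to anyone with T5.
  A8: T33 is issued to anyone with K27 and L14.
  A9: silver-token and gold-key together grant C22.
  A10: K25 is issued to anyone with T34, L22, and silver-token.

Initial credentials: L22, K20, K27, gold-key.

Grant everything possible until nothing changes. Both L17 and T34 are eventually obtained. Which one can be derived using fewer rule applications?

L17

L17: Holding gold-key, K27, and K20 grants L17 (A6). [1 rule application]
T34: Holding gold-key, K27, and K20 grants L17 (A6). Holding gold-key and L17 grants L14 (A2). Holding K27 and L14 grants T33 (A8). Holding T33 and L17 grants T34 (A3). [4 rule applications]
L17 needs fewer.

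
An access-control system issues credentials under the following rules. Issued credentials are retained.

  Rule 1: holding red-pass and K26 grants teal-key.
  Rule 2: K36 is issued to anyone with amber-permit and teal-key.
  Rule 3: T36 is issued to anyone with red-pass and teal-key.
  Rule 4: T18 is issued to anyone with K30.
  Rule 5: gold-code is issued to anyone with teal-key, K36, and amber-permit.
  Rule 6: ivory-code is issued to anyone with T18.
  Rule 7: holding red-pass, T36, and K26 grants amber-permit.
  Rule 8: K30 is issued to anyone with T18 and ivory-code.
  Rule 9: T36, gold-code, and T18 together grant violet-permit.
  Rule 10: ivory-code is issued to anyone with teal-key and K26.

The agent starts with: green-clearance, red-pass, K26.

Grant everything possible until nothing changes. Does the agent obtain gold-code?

Holding red-pass and K26 grants teal-key (Rule 1).
Holding red-pass and teal-key grants T36 (Rule 3).
Holding red-pass, T36, and K26 grants amber-permit (Rule 7).
Holding amber-permit and teal-key grants K36 (Rule 2).
Holding teal-key, K36, and amber-permit grants gold-code (Rule 5).

Yes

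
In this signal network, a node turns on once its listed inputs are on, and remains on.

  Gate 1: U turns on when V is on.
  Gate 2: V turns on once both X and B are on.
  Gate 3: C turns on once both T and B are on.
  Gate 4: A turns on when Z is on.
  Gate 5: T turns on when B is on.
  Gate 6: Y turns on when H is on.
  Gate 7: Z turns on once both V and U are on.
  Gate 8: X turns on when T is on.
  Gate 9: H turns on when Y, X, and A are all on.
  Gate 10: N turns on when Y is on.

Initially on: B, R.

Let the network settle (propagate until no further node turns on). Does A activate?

Yes

Gate 5: B on → T on.
Gate 8: T on → X on.
X and B are on, so V turns on (Gate 2).
V is on, so U turns on (Gate 1).
Gate 7: V and U on → Z on.
Gate 4: Z on → A on.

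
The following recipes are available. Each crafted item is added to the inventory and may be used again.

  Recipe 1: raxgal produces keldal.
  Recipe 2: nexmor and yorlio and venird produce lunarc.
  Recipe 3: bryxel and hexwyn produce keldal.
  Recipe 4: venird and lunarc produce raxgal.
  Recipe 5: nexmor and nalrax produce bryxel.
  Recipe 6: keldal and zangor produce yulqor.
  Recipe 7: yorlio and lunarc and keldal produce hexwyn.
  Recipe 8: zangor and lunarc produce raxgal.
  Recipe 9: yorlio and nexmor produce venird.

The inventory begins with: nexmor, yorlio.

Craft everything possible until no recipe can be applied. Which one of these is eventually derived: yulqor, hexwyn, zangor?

Using Recipe 9, yorlio and nexmor make venird.
Using Recipe 2, nexmor, yorlio, and venird make lunarc.
Using Recipe 4, venird and lunarc make raxgal.
Using Recipe 1, raxgal makes keldal.
yorlio and lunarc and keldal → hexwyn (Recipe 7).
No rule produces zangor, and it is not given. yulqor would need keldal and zangor (Recipe 6), but zangor is never obtained.

hexwyn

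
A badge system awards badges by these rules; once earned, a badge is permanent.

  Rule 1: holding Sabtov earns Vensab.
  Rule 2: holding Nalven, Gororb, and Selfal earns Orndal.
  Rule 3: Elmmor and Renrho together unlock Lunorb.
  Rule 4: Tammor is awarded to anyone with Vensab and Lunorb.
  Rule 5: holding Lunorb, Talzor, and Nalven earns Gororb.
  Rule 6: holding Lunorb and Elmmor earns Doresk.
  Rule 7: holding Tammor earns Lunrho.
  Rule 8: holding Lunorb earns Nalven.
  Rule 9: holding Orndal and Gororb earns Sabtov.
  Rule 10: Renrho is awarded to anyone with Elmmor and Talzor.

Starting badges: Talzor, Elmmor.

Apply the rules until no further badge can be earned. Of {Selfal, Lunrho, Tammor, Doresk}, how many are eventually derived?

1

With Elmmor and Talzor, Renrho is earned (Rule 10).
With Elmmor and Renrho, Lunorb is earned (Rule 3).
With Lunorb and Elmmor, Doresk is earned (Rule 6).
No rule produces Selfal, and it is not given.
Lunrho would need Tammor (Rule 7), but Tammor is never earned.
Tammor would need Vensab and Lunorb (Rule 4), but Vensab is never earned.
Doresk: reached.
Reached: Doresk — 1 of the 4.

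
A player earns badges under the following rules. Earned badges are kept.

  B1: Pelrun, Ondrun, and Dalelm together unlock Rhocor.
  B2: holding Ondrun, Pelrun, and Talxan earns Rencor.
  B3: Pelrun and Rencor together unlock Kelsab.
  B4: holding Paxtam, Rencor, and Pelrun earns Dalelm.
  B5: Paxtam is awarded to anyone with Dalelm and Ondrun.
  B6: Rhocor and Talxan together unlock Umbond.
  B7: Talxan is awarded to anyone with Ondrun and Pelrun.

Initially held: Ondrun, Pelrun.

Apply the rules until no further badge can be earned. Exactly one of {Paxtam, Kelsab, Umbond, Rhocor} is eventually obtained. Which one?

With Ondrun and Pelrun, Talxan is earned (B7).
With Ondrun, Pelrun, and Talxan, Rencor is earned (B2).
With Pelrun and Rencor, Kelsab is earned (B3).
Paxtam would need Dalelm and Ondrun (B5), but Dalelm is never earned. Umbond would need Rhocor and Talxan (B6), but Rhocor is never earned. Rhocor would need Pelrun, Ondrun, and Dalelm (B1), but Dalelm is never earned.

Kelsab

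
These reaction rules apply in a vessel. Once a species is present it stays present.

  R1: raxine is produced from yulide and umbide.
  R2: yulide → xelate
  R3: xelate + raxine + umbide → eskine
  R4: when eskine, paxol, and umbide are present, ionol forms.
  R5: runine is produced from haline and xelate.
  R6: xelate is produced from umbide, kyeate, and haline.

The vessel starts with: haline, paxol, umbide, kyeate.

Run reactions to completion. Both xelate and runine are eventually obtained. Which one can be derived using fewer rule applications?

xelate: umbide, kyeate, and haline present → xelate forms (R6). [1 rule application]
runine: umbide, kyeate, and haline present → xelate forms (R6). haline and xelate present → runine forms (R5). [2 rule applications]
xelate needs fewer.

xelate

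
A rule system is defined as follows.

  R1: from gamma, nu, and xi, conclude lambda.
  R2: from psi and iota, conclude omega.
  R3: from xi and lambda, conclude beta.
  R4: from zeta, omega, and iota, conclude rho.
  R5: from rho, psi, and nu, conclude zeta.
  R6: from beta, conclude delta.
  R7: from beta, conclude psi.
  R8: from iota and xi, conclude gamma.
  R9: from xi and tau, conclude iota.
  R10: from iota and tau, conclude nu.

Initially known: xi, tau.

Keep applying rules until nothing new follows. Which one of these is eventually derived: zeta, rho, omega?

From xi and tau, R9 gives iota.
iota and xi hold, so gamma follows (R8).
iota and tau hold, so nu follows (R10).
gamma, nu, and xi hold, so lambda follows (R1).
From xi and lambda, R3 gives beta.
beta holds, so psi follows (R7).
From psi and iota, R2 gives omega.
zeta would need rho, psi, and nu (R5), but rho is never established. rho would need zeta, omega, and iota (R4), but zeta is never established.

omega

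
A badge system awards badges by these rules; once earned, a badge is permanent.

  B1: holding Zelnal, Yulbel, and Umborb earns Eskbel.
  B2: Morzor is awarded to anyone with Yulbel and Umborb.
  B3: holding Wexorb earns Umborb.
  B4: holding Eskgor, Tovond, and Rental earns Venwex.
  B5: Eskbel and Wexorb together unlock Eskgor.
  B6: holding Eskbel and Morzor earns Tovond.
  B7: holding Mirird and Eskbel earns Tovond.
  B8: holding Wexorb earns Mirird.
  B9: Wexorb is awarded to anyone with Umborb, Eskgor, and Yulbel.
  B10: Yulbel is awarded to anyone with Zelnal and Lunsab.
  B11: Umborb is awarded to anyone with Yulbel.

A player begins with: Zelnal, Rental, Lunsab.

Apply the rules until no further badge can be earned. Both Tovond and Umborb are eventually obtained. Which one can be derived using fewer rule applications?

Umborb

Umborb: With Zelnal and Lunsab, Yulbel is earned (B10). With Yulbel, Umborb is earned (B11). [2 rule applications]
Tovond: With Zelnal and Lunsab, Yulbel is earned (B10). With Yulbel, Umborb is earned (B11). With Zelnal, Yulbel, and Umborb, Eskbel is earned (B1). With Yulbel and Umborb, Morzor is earned (B2). With Eskbel and Morzor, Tovond is earned (B6). [5 rule applications]
Umborb needs fewer.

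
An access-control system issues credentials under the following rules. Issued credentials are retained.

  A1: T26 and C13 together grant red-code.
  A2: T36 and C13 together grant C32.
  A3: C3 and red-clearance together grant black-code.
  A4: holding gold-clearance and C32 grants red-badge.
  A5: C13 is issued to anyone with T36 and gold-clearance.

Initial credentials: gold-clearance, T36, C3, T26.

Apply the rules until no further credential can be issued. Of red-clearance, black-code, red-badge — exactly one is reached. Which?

red-badge

Holding T36 and gold-clearance grants C13 (A5).
Holding T36 and C13 grants C32 (A2).
Holding gold-clearance and C32 grants red-badge (A4).
black-code would need C3 and red-clearance (A3), but red-clearance is never granted. No rule produces red-clearance, and it is not given.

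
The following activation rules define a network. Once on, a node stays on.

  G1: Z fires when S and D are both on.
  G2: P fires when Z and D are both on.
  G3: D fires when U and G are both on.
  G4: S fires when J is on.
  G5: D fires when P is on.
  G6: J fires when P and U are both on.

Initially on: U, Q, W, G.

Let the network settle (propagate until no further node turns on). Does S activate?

No

S would need J (G4), but J never turns on.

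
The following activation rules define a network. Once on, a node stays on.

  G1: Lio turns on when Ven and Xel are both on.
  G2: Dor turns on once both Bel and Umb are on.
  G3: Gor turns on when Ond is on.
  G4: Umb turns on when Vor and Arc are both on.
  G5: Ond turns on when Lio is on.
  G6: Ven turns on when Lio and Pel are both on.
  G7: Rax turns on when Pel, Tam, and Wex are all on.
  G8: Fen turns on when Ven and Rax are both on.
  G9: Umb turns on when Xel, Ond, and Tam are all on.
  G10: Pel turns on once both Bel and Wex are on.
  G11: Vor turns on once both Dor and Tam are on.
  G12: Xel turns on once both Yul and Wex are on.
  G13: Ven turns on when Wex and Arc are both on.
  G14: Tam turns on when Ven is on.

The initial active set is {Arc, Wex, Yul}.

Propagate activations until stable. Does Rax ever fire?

Rax would need Pel, Tam, and Wex (G7), but Pel never turns on.

No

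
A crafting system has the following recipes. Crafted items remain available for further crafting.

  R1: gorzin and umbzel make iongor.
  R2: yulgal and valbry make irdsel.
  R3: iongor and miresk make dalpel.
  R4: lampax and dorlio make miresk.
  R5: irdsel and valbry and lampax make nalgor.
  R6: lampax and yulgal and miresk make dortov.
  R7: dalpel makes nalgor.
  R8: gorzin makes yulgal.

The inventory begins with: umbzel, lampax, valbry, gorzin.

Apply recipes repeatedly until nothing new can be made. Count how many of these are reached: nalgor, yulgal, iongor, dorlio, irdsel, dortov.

4

gorzin and umbzel → iongor (R1).
gorzin → yulgal (R8).
Using R2, yulgal and valbry make irdsel.
Using R5, irdsel, valbry, and lampax make nalgor.
nalgor: reached.
yulgal: reached.
iongor: reached.
No rule produces dorlio, and it is not given.
irdsel: reached.
dortov would need lampax, yulgal, and miresk (R6), but miresk is never obtained.
Reached: nalgor, yulgal, iongor, and irdsel — 4 of the 6.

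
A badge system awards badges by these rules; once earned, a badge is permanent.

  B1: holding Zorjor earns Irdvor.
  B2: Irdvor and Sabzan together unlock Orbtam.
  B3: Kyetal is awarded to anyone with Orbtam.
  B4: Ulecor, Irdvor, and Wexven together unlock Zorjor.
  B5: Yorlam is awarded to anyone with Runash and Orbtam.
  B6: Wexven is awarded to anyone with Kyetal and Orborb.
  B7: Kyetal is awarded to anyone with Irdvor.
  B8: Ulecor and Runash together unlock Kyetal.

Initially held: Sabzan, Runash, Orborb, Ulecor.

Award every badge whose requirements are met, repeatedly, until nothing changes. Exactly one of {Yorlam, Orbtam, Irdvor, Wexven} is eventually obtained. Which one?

With Ulecor and Runash, Kyetal is earned (B8).
With Kyetal and Orborb, Wexven is earned (B6).
Irdvor would need Zorjor (B1), but Zorjor is never earned. Yorlam would need Runash and Orbtam (B5), but Orbtam is never earned. Orbtam would need Irdvor and Sabzan (B2), but Irdvor is never earned.

Wexven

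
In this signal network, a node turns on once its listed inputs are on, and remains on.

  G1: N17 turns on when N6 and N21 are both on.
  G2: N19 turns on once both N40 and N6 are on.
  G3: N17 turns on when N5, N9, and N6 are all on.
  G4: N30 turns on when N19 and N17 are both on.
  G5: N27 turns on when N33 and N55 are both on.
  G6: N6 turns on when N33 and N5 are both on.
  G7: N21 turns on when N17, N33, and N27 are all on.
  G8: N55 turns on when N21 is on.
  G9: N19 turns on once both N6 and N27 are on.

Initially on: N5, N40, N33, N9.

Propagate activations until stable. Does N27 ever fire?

No

N27 would need N33 and N55 (G5), but N55 never turns on.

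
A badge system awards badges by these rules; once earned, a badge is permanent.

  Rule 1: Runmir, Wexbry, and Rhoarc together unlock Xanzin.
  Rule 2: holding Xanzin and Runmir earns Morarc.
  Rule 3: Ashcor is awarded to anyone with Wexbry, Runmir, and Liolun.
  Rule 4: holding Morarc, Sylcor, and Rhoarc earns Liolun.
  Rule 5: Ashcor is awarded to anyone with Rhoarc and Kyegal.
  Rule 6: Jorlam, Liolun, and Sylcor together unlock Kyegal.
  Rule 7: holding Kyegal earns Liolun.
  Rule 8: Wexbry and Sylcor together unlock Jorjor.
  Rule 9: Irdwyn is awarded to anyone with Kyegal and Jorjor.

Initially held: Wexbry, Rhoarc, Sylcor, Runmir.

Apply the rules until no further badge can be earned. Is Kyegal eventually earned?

Kyegal would need Jorlam, Liolun, and Sylcor (Rule 6), but Jorlam is never earned.

No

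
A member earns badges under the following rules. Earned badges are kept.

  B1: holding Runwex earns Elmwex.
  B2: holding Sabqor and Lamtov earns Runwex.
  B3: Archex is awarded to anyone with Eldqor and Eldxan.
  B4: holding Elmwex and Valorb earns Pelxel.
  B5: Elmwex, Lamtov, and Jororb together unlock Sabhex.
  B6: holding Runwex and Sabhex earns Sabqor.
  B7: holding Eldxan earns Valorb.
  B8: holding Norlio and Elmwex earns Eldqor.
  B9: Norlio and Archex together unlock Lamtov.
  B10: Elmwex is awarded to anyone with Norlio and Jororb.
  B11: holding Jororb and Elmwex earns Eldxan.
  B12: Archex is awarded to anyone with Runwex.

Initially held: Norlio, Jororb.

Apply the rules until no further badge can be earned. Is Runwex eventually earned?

No

Runwex would need Sabqor and Lamtov (B2), but Sabqor is never earned.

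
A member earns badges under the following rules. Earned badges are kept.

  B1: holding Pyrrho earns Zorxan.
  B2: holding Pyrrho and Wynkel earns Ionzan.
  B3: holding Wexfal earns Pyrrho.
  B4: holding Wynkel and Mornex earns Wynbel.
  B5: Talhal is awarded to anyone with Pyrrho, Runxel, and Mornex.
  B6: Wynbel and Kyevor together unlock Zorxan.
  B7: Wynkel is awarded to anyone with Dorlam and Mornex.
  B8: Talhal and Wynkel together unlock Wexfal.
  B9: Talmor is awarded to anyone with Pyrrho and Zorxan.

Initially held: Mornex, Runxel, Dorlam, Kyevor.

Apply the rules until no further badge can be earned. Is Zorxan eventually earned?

Yes

With Dorlam and Mornex, Wynkel is earned (B7).
With Wynkel and Mornex, Wynbel is earned (B4).
With Wynbel and Kyevor, Zorxan is earned (B6).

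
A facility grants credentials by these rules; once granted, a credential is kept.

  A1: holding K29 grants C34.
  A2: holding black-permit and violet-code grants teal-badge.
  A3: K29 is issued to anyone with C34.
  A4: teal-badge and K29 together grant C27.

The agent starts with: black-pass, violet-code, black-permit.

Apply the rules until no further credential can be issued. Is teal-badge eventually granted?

Holding black-permit and violet-code grants teal-badge (A2).

Yes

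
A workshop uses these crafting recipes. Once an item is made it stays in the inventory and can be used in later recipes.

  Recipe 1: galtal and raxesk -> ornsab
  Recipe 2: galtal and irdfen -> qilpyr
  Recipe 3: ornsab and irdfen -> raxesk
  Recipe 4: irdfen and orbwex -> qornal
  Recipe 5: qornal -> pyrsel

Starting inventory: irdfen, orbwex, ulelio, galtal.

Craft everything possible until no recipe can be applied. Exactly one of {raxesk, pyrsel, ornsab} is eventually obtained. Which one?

irdfen and orbwex -> qornal (Recipe 4).
Using Recipe 5, qornal makes pyrsel.
raxesk would need ornsab and irdfen (Recipe 3), but ornsab is never obtained. ornsab would need galtal and raxesk (Recipe 1), but raxesk is never obtained.

pyrsel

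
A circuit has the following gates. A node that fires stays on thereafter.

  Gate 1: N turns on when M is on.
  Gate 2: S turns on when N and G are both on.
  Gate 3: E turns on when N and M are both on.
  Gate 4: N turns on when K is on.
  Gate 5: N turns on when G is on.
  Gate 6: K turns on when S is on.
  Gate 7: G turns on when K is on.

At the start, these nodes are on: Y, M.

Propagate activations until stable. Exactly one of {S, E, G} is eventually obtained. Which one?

M is on, so N turns on (Gate 1).
Gate 3: N and M on → E on.
S would need N and G (Gate 2), but G never turns on. G would need K (Gate 7), but K never turns on.

E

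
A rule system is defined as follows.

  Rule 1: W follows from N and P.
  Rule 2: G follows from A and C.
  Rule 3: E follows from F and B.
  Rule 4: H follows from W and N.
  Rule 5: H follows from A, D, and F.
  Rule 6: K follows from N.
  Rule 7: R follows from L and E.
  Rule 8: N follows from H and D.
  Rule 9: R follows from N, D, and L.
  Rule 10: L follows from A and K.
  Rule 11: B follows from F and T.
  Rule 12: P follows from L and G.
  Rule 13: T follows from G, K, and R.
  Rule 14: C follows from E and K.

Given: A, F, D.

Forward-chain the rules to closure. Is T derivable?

T would need G, K, and R (Rule 13), but G is never established.

No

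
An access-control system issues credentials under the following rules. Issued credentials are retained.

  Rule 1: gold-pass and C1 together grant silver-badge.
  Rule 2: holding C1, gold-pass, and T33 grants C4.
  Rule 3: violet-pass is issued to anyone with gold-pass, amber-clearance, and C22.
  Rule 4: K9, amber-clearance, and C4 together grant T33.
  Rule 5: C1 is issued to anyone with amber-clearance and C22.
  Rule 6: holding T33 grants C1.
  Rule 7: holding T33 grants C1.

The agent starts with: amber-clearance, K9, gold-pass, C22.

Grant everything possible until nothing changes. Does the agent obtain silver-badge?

Holding amber-clearance and C22 grants C1 (Rule 5).
Holding gold-pass and C1 grants silver-badge (Rule 1).

Yes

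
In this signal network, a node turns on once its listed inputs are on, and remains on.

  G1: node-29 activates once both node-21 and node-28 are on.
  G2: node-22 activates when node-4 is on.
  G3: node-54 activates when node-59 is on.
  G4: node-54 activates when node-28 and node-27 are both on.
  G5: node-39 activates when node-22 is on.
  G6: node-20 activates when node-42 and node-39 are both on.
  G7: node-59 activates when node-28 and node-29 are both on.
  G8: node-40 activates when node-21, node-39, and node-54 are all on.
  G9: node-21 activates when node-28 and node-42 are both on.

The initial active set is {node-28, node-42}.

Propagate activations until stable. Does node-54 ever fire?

node-28 and node-42 are on, so node-21 activates (G9).
node-21 and node-28 are on, so node-29 activates (G1).
G7: node-28 and node-29 on → node-59 on.
node-59 is on, so node-54 activates (G3).

Yes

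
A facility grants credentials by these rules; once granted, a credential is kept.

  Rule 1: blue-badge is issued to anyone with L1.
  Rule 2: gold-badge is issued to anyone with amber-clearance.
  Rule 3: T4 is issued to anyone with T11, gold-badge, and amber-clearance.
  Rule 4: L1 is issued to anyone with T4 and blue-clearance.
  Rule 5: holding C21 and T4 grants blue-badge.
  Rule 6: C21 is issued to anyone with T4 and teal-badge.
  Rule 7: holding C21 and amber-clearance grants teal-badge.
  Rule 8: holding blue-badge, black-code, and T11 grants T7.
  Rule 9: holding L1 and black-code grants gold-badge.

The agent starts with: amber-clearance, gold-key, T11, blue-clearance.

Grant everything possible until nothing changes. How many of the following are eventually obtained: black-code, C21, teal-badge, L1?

Holding amber-clearance grants gold-badge (Rule 2).
Holding T11, gold-badge, and amber-clearance grants T4 (Rule 3).
Holding T4 and blue-clearance grants L1 (Rule 4).
No rule produces black-code, and it is not given.
C21 would need T4 and teal-badge (Rule 6), but teal-badge is never granted.
teal-badge would need C21 and amber-clearance (Rule 7), but C21 is never granted.
L1: reached.
Reached: L1 — 1 of the 4.

1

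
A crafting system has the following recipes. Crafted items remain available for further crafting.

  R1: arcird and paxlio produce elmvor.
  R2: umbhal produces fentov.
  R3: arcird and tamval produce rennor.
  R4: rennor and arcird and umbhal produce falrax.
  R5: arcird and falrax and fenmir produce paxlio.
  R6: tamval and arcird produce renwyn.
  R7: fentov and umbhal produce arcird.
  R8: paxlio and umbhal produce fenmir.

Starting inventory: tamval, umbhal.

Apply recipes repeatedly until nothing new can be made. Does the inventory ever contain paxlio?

No

paxlio would need arcird, falrax, and fenmir (R5), but fenmir is never obtained.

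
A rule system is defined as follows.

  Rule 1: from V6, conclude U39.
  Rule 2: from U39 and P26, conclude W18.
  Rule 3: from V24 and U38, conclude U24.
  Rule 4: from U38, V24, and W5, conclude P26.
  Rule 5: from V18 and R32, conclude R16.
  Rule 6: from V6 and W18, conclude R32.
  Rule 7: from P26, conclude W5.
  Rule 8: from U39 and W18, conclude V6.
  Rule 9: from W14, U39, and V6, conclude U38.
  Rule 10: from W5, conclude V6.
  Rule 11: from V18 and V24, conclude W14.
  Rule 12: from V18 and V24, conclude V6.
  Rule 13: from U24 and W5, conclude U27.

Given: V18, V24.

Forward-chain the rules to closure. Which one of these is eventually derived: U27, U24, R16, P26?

V18 and V24 hold, so V6 follows (Rule 12).
V18 and V24 hold, so W14 follows (Rule 11).
V6 holds, so U39 follows (Rule 1).
From W14, U39, and V6, Rule 9 gives U38.
From V24 and U38, Rule 3 gives U24.
P26 would need U38, V24, and W5 (Rule 4), but W5 is never established. U27 would need U24 and W5 (Rule 13), but W5 is never established. R16 would need V18 and R32 (Rule 5), but R32 is never established.

U24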